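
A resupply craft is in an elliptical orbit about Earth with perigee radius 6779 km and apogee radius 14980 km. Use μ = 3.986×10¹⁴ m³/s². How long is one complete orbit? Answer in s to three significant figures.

Semi-major axis a = (r_p + r_a)/2 = (6779.0 + 14980)/2 = 10880 km = 1.088×10⁷ m.
By Kepler's third law T = 2π√(a³/μ) = 2π × 1.797×10³ = 1.129×10⁴ s.

T ≈ 11300 s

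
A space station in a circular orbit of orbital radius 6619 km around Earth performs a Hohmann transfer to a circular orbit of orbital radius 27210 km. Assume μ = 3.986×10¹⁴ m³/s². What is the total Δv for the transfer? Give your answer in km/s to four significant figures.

Δv_total ≈ 3.515 km/s

r₁ = 6619 km = 6.619×10⁶ m.
r₂ = 27210 km = 2.721×10⁷ m.
Transfer ellipse a_t = (r₁ + r₂)/2 = 1.691×10⁷ m.
At r₁: circular v_c1 = √(μ/r₁) = 7760 m/s; transfer-perigee v_p = √[μ(2/r₁ − 1/a_t)] = 9843 m/s.
Δv₁ = v_p − v_c1 = 2082 m/s.
At r₂: circular v_c2 = √(μ/r₂) = 3827 m/s; transfer-apogee v_a = √[μ(2/r₂ − 1/a_t)] = 2394 m/s.
Δv₂ = v_c2 − v_a = 1433 m/s.
Total Δv = Δv₁ + Δv₂ = 3515 m/s = 3.515 km/s.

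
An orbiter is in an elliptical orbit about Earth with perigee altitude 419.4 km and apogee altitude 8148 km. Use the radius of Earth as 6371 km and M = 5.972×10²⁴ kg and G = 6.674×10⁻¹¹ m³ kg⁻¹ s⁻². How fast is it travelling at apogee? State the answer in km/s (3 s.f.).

v ≈ 4.18 km/s

μ = GM = 6.674×10⁻¹¹ × 5.972×10²⁴ = 3.986×10¹⁴ m³/s².
r_p = 6371 + 419.4 = 6790.4 km = 6.7904×10⁶ m.
r_a = 6371 + 8148 = 14519 km = 1.4519×10⁷ m.
Semi-major axis a = (r_p + r_a)/2 = 10655 km = 1.065×10⁷ m.
Vis-viva: v² = μ(2/r − 1/a) = 3.986×10¹⁴ × (1.378×10⁻⁷ − 9.386×10⁻⁸) = 1.750×10⁷ m²/s².
v = 4183 m/s = 4.183 km/s.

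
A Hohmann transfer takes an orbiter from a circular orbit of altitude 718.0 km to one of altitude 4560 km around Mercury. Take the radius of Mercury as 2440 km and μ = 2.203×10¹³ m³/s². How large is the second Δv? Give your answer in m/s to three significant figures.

Δv ≈ 375 m/s

r₁ = 2440 + 718.0 = 3158.0 km = 3.1580×10⁶ m.
r₂ = 2440 + 4560 = 7000.0 km = 7.0000×10⁶ m.
Transfer ellipse a_t = (r₁ + r₂)/2 = 5.079×10⁶ m.
At r₁: circular v_c1 = √(μ/r₁) = 2641 m/s; transfer-periherm v_p = √[μ(2/r₁ − 1/a_t)] = 3101 m/s.
At r₂: circular v_c2 = √(μ/r₂) = 1774 m/s; transfer-apoherm v_a = √[μ(2/r₂ − 1/a_t)] = 1399 m/s.
Δv₂ = v_c2 − v_a = 375.2 m/s.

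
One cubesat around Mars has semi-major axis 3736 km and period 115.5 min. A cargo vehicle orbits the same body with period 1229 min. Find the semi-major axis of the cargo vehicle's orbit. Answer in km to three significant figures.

a₂ ≈ 18100 km

Kepler's third law: a³ ∝ T², so a₂ = a₁ (T₂/T₁)^(2/3).
T₂/T₁ = 10.64, (T₂/T₁)^(2/3) = 4.838.
a₂ = 3736 × 4.838 = 18070 km.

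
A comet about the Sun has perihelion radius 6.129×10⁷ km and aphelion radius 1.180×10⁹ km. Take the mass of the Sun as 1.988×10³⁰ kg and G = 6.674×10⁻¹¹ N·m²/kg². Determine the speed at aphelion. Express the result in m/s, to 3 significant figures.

μ = GM = 6.674×10⁻¹¹ × 1.988×10³⁰ = 1.327×10²⁰ m³/s².
Semi-major axis a = (r_p + r_a)/2 = 6.2064×10⁸ km = 6.206×10¹¹ m.
Vis-viva: v² = μ(2/r − 1/a) = 1.327×10²⁰ × (1.695×10⁻¹² − 1.611×10⁻¹²) = 1.110×10⁷ m²/s².
v = 3332 m/s.

v ≈ 3330 m/s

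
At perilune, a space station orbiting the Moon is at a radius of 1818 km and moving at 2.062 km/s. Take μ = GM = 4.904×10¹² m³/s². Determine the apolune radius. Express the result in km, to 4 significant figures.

apolune radius ≈ 6762 km

r_p = 1.818×10⁶ m.
Specific energy ε = v²/2 − μ/r = -5.715×10⁵ J/kg, so a = −μ/(2ε) = 4.290×10⁶ m.
The apsides satisfy r_p + r_a = 2a, so the apolune radius is 2a − r_p = 6.762×10⁶ m = 6762.2 km.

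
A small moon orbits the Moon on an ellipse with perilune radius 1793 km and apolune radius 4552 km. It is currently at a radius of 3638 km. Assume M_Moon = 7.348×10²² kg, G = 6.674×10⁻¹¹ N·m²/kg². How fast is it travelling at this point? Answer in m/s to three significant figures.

v ≈ 1070 m/s

μ = GM = 6.674×10⁻¹¹ × 7.348×10²² = 4.904×10¹² m³/s².
Semi-major axis a = (r_p + r_a)/2 = 3172.5 km = 3.172×10⁶ m.
Vis-viva: v² = μ(2/r − 1/a) = 4.904×10¹² × (5.498×10⁻⁷ − 3.152×10⁻⁷) = 1.150×10⁶ m²/s².
v = 1072 m/s.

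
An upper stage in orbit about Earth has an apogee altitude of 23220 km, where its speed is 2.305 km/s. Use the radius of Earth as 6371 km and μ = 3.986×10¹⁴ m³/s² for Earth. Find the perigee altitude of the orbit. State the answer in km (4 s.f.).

perigee altitude ≈ 898.3 km

r_a = 6371 + 23220 = 29591 km = 2.959×10⁷ m.
Specific energy ε = v²/2 − μ/r = -1.081×10⁷ J/kg, so a = −μ/(2ε) = 1.843×10⁷ m.
The apsides satisfy r_p + r_a = 2a, so the perigee radius is 2a − r_a = 7.269×10⁶ m = 7269.3 km.
Perigee altitude = 7269.3 − 6371 = 898.31 km.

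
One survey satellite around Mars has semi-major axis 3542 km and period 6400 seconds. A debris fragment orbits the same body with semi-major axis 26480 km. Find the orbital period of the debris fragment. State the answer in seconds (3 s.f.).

T₂ ≈ 1.31×10⁵ seconds

Kepler's third law: T² ∝ a³, so T₂ = T₁ (a₂/a₁)^(3/2).
a₂/a₁ = 7.476, (a₂/a₁)^(3/2) = 20.44.
T₂ = 6400 × 20.44 = 1.308×10⁵ seconds.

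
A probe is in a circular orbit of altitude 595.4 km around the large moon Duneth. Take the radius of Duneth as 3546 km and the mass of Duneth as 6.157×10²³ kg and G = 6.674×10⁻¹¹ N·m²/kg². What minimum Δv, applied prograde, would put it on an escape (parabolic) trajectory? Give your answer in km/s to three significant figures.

Δv ≈ 1.30 km/s

μ = GM = 6.674×10⁻¹¹ × 6.157×10²³ = 4.109×10¹³ m³/s².
r = 3546 + 595.4 = 4141.4 km = 4.1414×10⁶ m.
Circular speed v_c = √(μ/r) = 3150 m/s.
Escape speed v_esc = √(2μ/r) = √2 × v_c = 4455 m/s.
Δv = v_esc − v_c = 1305 m/s = 1.305 km/s.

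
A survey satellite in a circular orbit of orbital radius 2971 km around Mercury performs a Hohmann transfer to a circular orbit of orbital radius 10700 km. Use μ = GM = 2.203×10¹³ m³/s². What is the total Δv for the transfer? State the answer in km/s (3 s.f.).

r₁ = 2971 km = 2.971×10⁶ m.
r₂ = 10700 km = 1.070×10⁷ m.
Transfer ellipse a_t = (r₁ + r₂)/2 = 6.836×10⁶ m.
At r₁: circular v_c1 = √(μ/r₁) = 2723 m/s; transfer-periherm v_p = √[μ(2/r₁ − 1/a_t)] = 3407 m/s.
Δv₁ = v_p − v_c1 = 683.9 m/s.
At r₂: circular v_c2 = √(μ/r₂) = 1435 m/s; transfer-apoherm v_a = √[μ(2/r₂ − 1/a_t)] = 946.0 m/s.
Δv₂ = v_c2 − v_a = 488.9 m/s.
Total Δv = Δv₁ + Δv₂ = 1173 m/s = 1.173 km/s.

Δv_total ≈ 1.17 km/s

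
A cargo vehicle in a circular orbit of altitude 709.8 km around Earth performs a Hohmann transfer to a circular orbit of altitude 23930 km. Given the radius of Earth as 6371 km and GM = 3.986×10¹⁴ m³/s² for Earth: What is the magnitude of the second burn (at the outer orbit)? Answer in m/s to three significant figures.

r₁ = 6371 + 709.8 = 7080.8 km = 7.0808×10⁶ m.
r₂ = 6371 + 23930 = 30301 km = 3.0301×10⁷ m.
Transfer ellipse a_t = (r₁ + r₂)/2 = 1.869×10⁷ m.
At r₁: circular v_c1 = √(μ/r₁) = 7503 m/s; transfer-perigee v_p = √[μ(2/r₁ − 1/a_t)] = 9553 m/s.
At r₂: circular v_c2 = √(μ/r₂) = 3627 m/s; transfer-apogee v_a = √[μ(2/r₂ − 1/a_t)] = 2232 m/s.
Δv₂ = v_c2 − v_a = 1395 m/s.

Δv ≈ 1390 m/s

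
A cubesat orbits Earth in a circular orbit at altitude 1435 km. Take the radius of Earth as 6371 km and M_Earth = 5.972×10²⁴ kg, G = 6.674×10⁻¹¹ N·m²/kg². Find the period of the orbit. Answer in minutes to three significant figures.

μ = GM = 6.674×10⁻¹¹ × 5.972×10²⁴ = 3.986×10¹⁴ m³/s².
r = 6371 + 1435 = 7806.0 km = 7.8060×10⁶ m.
Kepler's third law: T = 2π√(r³/μ) = 2π√((7.806×10⁶)³ / 3.986×10¹⁴).
r³/μ = 1.193×10⁶ s², so T = 2π × 1.092×10³ = 6.864×10³ s.
Converting: 6.864×10³ s ÷ 60.00 = 114.4 minutes.

T ≈ 114 minutes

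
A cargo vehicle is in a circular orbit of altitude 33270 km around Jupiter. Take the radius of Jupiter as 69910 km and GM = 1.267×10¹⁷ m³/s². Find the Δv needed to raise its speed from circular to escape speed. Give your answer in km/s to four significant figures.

Δv ≈ 14.51 km/s

r = 69910 + 33270 = 103180 km = 1.0318×10⁸ m.
Circular speed v_c = √(μ/r) = 35040 m/s.
Escape speed v_esc = √(2μ/r) = √2 × v_c = 49560 m/s.
Δv = v_esc − v_c = 14510 m/s = 14.51 km/s.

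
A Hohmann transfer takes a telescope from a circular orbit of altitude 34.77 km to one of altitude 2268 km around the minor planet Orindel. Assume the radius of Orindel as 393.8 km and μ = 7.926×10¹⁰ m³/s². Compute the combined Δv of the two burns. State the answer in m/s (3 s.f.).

r₁ = 393.8 + 34.77 = 428.57 km = 4.2857×10⁵ m.
r₂ = 393.8 + 2268 = 2661.8 km = 2.6618×10⁶ m.
Transfer ellipse a_t = (r₁ + r₂)/2 = 1.545×10⁶ m.
At r₁: circular v_c1 = √(μ/r₁) = 430.0 m/s; transfer-periapsis v_p = √[μ(2/r₁ − 1/a_t)] = 564.4 m/s.
Δv₁ = v_p − v_c1 = 134.4 m/s.
At r₂: circular v_c2 = √(μ/r₂) = 172.6 m/s; transfer-apoapsis v_a = √[μ(2/r₂ − 1/a_t)] = 90.88 m/s.
Δv₂ = v_c2 − v_a = 81.68 m/s.
Total Δv = Δv₁ + Δv₂ = 216.1 m/s.

Δv_total ≈ 216 m/s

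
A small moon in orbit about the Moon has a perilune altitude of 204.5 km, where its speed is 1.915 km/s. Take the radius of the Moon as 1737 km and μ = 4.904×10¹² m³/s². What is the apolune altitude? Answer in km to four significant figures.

r_p = 1737 + 204.5 = 1941.5 km = 1.942×10⁶ m.
Specific energy ε = v²/2 − μ/r = -6.923×10⁵ J/kg, so a = −μ/(2ε) = 3.542×10⁶ m.
The apsides satisfy r_p + r_a = 2a, so the apolune radius is 2a − r_p = 5.142×10⁶ m = 5142.4 km.
Apolune altitude = 5142.4 − 1737 = 3405.4 km.

apolune altitude ≈ 3405 km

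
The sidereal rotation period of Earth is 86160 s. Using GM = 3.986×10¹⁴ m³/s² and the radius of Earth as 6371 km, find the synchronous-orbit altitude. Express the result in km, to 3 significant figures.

A synchronous orbit has period T, so by Kepler's third law a = (μT²/4π²)^(1/3).
μT²/4π² = 3.986×10¹⁴ × (8.616×10⁴)² / 39.48 = 7.495×10²² m³.
a = 4.216×10⁷ m = 42163 km.
Altitude h = a − R = 42163 − 6371 = 35792 km.

h_sync ≈ 35800 km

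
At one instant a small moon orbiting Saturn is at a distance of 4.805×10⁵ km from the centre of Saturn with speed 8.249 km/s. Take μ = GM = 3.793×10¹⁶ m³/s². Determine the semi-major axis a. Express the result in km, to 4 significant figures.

a ≈ 4.222×10⁵ km

r = 4.805×10⁸ m.
Vis-viva rearranged: 1/a = 2/r − v²/μ = 4.162×10⁻⁹ − 1.794×10⁻⁹ = 2.368×10⁻⁹ m⁻¹.
a = 4.222×10⁸ m = 4.2224×10⁵ km.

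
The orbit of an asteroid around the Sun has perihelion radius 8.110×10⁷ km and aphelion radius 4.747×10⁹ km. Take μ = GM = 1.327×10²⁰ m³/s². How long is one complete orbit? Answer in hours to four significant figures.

Semi-major axis a = (r_p + r_a)/2 = (8.1100×10⁷ + 4.7470×10⁹)/2 = 2.4140×10⁹ km = 2.414×10¹² m.
By Kepler's third law T = 2π√(a³/μ) = 2π × 3.256×10⁸ = 2.046×10⁹ s.
= 5.683×10⁵ hours.

T ≈ 568300 hours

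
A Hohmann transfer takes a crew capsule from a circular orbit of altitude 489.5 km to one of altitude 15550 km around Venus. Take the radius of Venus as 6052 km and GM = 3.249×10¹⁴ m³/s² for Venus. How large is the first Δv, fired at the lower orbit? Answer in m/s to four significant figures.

Δv ≈ 1684 m/s

r₁ = 6052 + 489.5 = 6541.5 km = 6.5415×10⁶ m.
r₂ = 6052 + 15550 = 21602 km = 2.1602×10⁷ m.
Transfer ellipse a_t = (r₁ + r₂)/2 = 1.407×10⁷ m.
At r₁: circular v_c1 = √(μ/r₁) = 7048 m/s; transfer-periapsis v_p = √[μ(2/r₁ − 1/a_t)] = 8732 m/s.
Δv₁ = v_p − v_c1 = 1684 m/s.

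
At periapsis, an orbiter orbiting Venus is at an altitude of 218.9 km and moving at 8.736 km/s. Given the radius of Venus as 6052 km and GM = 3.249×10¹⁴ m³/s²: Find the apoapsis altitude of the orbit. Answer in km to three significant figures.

apoapsis altitude ≈ 11500 km

r_p = 6052 + 218.9 = 6270.9 km = 6.271×10⁶ m.
Specific energy ε = v²/2 − μ/r = -1.365×10⁷ J/kg, so a = −μ/(2ε) = 1.190×10⁷ m.
The apsides satisfy r_p + r_a = 2a, so the apoapsis radius is 2a − r_p = 1.753×10⁷ m = 17528 km.
Apoapsis altitude = 17528 − 6052 = 11476 km.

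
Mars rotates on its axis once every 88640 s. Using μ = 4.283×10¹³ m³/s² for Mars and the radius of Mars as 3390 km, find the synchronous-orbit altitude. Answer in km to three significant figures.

A synchronous orbit has period T, so by Kepler's third law a = (μT²/4π²)^(1/3).
μT²/4π² = 4.283×10¹³ × (8.864×10⁴)² / 39.48 = 8.524×10²¹ m³.
a = 2.043×10⁷ m = 20428 km.
Altitude h = a − R = 20428 − 3390 = 17038 km.

h_sync ≈ 17000 km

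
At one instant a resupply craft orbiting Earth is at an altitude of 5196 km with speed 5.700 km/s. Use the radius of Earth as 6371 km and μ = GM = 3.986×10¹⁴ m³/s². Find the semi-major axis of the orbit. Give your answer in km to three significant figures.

a ≈ 10900 km

r = 6371 + 5196 = 11567 km = 1.157×10⁷ m.
Specific orbital energy ε = v²/2 − μ/r = (5700)²/2 − 3.986×10¹⁴/1.157×10⁷ = -1.822×10⁷ J/kg.
Since ε = −μ/(2a), a = −μ/(2ε) = 1.094×10⁷ m = 10941 km.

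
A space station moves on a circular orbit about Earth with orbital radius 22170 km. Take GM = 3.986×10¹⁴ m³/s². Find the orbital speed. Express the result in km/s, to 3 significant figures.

r = 22170 km = 2.217×10⁷ m.
For a circular orbit v = √(μ/r) = √(3.986×10¹⁴ / 2.217×10⁷) = √(1.798×10⁷) = 4240 m/s.
That is 4.240 km/s.

v ≈ 4.24 km/s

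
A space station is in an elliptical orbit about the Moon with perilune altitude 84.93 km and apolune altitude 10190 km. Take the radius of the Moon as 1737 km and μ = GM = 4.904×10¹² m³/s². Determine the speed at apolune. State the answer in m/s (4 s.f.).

r_p = 1737 + 84.93 = 1821.9 km = 1.8219×10⁶ m.
r_a = 1737 + 10190 = 11927 km = 1.1927×10⁷ m.
Semi-major axis a = (r_p + r_a)/2 = 6874.5 km = 6.874×10⁶ m.
Vis-viva: v² = μ(2/r − 1/a) = 4.904×10¹² × (1.677×10⁻⁷ − 1.455×10⁻⁷) = 1.090×10⁵ m²/s².
v = 330.1 m/s.

v ≈ 330.1 m/s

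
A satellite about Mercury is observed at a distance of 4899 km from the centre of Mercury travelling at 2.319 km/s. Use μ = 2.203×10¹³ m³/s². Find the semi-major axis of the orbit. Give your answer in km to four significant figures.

r = 4.899×10⁶ m.
Specific orbital energy ε = v²/2 − μ/r = (2319)²/2 − 2.203×10¹³/4.899×10⁶ = -1.808×10⁶ J/kg.
Since ε = −μ/(2a), a = −μ/(2ε) = 6.093×10⁶ m = 6092.5 km.

a ≈ 6093 km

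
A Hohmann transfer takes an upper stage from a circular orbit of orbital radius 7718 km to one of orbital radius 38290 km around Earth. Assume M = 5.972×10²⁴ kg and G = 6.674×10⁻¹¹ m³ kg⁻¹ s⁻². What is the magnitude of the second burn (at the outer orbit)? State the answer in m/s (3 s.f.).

μ = GM = 6.674×10⁻¹¹ × 5.972×10²⁴ = 3.986×10¹⁴ m³/s².
r₁ = 7718 km = 7.718×10⁶ m.
r₂ = 38290 km = 3.829×10⁷ m.
Transfer ellipse a_t = (r₁ + r₂)/2 = 2.300×10⁷ m.
At r₁: circular v_c1 = √(μ/r₁) = 7186 m/s; transfer-perigee v_p = √[μ(2/r₁ − 1/a_t)] = 9271 m/s.
At r₂: circular v_c2 = √(μ/r₂) = 3226 m/s; transfer-apogee v_a = √[μ(2/r₂ − 1/a_t)] = 1869 m/s.
Δv₂ = v_c2 − v_a = 1358 m/s.

Δv ≈ 1360 m/s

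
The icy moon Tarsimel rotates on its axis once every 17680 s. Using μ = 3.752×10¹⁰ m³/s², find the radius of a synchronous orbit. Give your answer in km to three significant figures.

A synchronous orbit has period T, so by Kepler's third law a = (μT²/4π²)^(1/3).
μT²/4π² = 3.752×10¹⁰ × (1.768×10⁴)² / 39.48 = 2.971×10¹⁷ m³.
a = 6.673×10⁵ m = 667.25 km.

r_sync ≈ 667 km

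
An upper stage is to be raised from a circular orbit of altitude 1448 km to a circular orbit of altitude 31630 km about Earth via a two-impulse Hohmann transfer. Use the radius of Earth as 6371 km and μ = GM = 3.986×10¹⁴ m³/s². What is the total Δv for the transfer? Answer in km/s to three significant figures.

r₁ = 6371 + 1448 = 7819.0 km = 7.8190×10⁶ m.
r₂ = 6371 + 31630 = 38001 km = 3.8001×10⁷ m.
Transfer ellipse a_t = (r₁ + r₂)/2 = 2.291×10⁷ m.
At r₁: circular v_c1 = √(μ/r₁) = 7140 m/s; transfer-perigee v_p = √[μ(2/r₁ − 1/a_t)] = 9196 m/s.
Δv₁ = v_p − v_c1 = 2056 m/s.
At r₂: circular v_c2 = √(μ/r₂) = 3239 m/s; transfer-apogee v_a = √[μ(2/r₂ − 1/a_t)] = 1892 m/s.
Δv₂ = v_c2 − v_a = 1347 m/s.
Total Δv = Δv₁ + Δv₂ = 3402 m/s = 3.402 km/s.

Δv_total ≈ 3.40 km/s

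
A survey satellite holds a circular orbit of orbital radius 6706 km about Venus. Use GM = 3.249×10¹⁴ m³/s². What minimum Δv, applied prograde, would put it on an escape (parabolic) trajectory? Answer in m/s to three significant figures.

Δv ≈ 2880 m/s

r = 6706 km = 6.706×10⁶ m.
Circular speed v_c = √(μ/r) = 6961 m/s.
Escape speed v_esc = √(2μ/r) = √2 × v_c = 9844 m/s.
Δv = v_esc − v_c = 2883 m/s.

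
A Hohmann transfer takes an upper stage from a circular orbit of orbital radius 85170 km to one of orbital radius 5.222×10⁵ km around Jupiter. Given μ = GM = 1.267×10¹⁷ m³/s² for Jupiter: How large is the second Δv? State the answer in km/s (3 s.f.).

Δv ≈ 7.33 km/s

r₁ = 85170 km = 8.517×10⁷ m.
r₂ = 5.222×10⁵ km = 5.222×10⁸ m.
Transfer ellipse a_t = (r₁ + r₂)/2 = 3.037×10⁸ m.
At r₁: circular v_c1 = √(μ/r₁) = 38570 m/s; transfer-perijove v_p = √[μ(2/r₁ − 1/a_t)] = 50580 m/s.
At r₂: circular v_c2 = √(μ/r₂) = 15580 m/s; transfer-apojove v_a = √[μ(2/r₂ − 1/a_t)] = 8249 m/s.
Δv₂ = v_c2 − v_a = 7327 m/s.
= 7.327 km/s.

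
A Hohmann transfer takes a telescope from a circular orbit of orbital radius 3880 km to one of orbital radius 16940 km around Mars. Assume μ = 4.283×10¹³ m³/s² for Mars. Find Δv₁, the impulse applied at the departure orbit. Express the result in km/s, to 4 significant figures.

Δv ≈ 0.9158 km/s

r₁ = 3880 km = 3.880×10⁶ m.
r₂ = 16940 km = 1.694×10⁷ m.
Transfer ellipse a_t = (r₁ + r₂)/2 = 1.041×10⁷ m.
At r₁: circular v_c1 = √(μ/r₁) = 3322 m/s; transfer-periapsis v_p = √[μ(2/r₁ − 1/a_t)] = 4238 m/s.
Δv₁ = v_p − v_c1 = 915.8 m/s.
= 0.9158 km/s.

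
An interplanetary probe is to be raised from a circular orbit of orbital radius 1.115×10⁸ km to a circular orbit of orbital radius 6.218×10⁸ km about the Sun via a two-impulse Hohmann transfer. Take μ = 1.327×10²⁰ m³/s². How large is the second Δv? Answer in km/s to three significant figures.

Δv ≈ 6.55 km/s

r₁ = 1.115×10⁸ km = 1.115×10¹¹ m.
r₂ = 6.218×10⁸ km = 6.218×10¹¹ m.
Transfer ellipse a_t = (r₁ + r₂)/2 = 3.666×10¹¹ m.
At r₁: circular v_c1 = √(μ/r₁) = 34500 m/s; transfer-perihelion v_p = √[μ(2/r₁ − 1/a_t)] = 44930 m/s.
At r₂: circular v_c2 = √(μ/r₂) = 14610 m/s; transfer-aphelion v_a = √[μ(2/r₂ − 1/a_t)] = 8056 m/s.
Δv₂ = v_c2 − v_a = 6553 m/s.
= 6.553 km/s.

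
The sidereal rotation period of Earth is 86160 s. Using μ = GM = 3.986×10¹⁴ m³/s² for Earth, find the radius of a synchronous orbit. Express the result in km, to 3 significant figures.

r_sync ≈ 42200 km

A synchronous orbit has period T, so by Kepler's third law a = (μT²/4π²)^(1/3).
μT²/4π² = 3.986×10¹⁴ × (8.616×10⁴)² / 39.48 = 7.495×10²² m³.
a = 4.216×10⁷ m = 42163 km.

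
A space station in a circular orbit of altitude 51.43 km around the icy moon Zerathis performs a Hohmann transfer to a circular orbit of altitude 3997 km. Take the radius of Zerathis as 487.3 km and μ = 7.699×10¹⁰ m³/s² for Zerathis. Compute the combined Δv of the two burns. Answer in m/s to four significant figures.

Δv_total ≈ 197.4 m/s

r₁ = 487.3 + 51.43 = 538.73 km = 5.3873×10⁵ m.
r₂ = 487.3 + 3997 = 4484.3 km = 4.4843×10⁶ m.
Transfer ellipse a_t = (r₁ + r₂)/2 = 2.512×10⁶ m.
At r₁: circular v_c1 = √(μ/r₁) = 378.0 m/s; transfer-periapsis v_p = √[μ(2/r₁ − 1/a_t)] = 505.1 m/s.
Δv₁ = v_p − v_c1 = 127.1 m/s.
At r₂: circular v_c2 = √(μ/r₂) = 131.0 m/s; transfer-apoapsis v_a = √[μ(2/r₂ − 1/a_t)] = 60.69 m/s.
Δv₂ = v_c2 − v_a = 70.34 m/s.
Total Δv = Δv₁ + Δv₂ = 197.4 m/s.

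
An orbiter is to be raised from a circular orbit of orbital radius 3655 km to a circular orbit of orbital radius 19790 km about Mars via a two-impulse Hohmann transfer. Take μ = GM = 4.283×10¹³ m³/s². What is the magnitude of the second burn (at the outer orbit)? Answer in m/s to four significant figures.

r₁ = 3655 km = 3.655×10⁶ m.
r₂ = 19790 km = 1.979×10⁷ m.
Transfer ellipse a_t = (r₁ + r₂)/2 = 1.172×10⁷ m.
At r₁: circular v_c1 = √(μ/r₁) = 3423 m/s; transfer-periapsis v_p = √[μ(2/r₁ − 1/a_t)] = 4448 m/s.
At r₂: circular v_c2 = √(μ/r₂) = 1471 m/s; transfer-apoapsis v_a = √[μ(2/r₂ − 1/a_t)] = 821.5 m/s.
Δv₂ = v_c2 − v_a = 649.7 m/s.

Δv ≈ 649.7 m/s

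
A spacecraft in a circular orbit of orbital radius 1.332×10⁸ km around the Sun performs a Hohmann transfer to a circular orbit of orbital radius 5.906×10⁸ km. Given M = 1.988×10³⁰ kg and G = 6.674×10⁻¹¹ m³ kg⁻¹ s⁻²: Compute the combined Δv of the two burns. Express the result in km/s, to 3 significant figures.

Δv_total ≈ 14.7 km/s

μ = GM = 6.674×10⁻¹¹ × 1.988×10³⁰ = 1.327×10²⁰ m³/s².
r₁ = 1.332×10⁸ km = 1.332×10¹¹ m.
r₂ = 5.906×10⁸ km = 5.906×10¹¹ m.
Transfer ellipse a_t = (r₁ + r₂)/2 = 3.619×10¹¹ m.
At r₁: circular v_c1 = √(μ/r₁) = 31560 m/s; transfer-perihelion v_p = √[μ(2/r₁ − 1/a_t)] = 40320 m/s.
Δv₁ = v_p − v_c1 = 8757 m/s.
At r₂: circular v_c2 = √(μ/r₂) = 14990 m/s; transfer-aphelion v_a = √[μ(2/r₂ − 1/a_t)] = 9093 m/s.
Δv₂ = v_c2 − v_a = 5895 m/s.
Total Δv = Δv₁ + Δv₂ = 14650 m/s = 14.65 km/s.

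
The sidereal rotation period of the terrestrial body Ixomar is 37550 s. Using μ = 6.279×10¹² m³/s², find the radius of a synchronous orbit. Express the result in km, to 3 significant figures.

r_sync ≈ 6080 km

A synchronous orbit has period T, so by Kepler's third law a = (μT²/4π²)^(1/3).
μT²/4π² = 6.279×10¹² × (3.755×10⁴)² / 39.48 = 2.243×10²⁰ m³.
a = 6.076×10⁶ m = 6075.5 km.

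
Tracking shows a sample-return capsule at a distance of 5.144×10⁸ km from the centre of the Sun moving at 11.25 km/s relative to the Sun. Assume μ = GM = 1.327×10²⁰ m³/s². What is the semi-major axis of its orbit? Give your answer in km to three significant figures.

r = 5.144×10¹¹ m.
Specific orbital energy ε = v²/2 − μ/r = (11250)²/2 − 1.327×10²⁰/5.144×10¹¹ = -1.947×10⁸ J/kg.
Since ε = −μ/(2a), a = −μ/(2ε) = 3.408×10¹¹ m = 3.4080×10⁸ km.

a ≈ 3.41×10⁸ km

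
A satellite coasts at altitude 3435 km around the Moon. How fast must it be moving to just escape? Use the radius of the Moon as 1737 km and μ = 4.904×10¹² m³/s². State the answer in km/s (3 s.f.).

v_esc ≈ 1.38 km/s

r = 1737 + 3435 = 5172.0 km = 5.1720×10⁶ m.
Escape speed v_esc = √(2μ/r) = √(2 × 4.904×10¹² / 5.172×10⁶) = √(1.896×10⁶) = 1377 m/s.
= 1.377 km/s.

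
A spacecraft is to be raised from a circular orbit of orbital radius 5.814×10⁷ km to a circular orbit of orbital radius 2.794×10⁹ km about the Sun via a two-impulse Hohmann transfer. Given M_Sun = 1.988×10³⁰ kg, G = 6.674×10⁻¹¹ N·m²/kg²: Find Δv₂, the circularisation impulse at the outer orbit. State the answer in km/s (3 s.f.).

Δv ≈ 5.50 km/s

μ = GM = 6.674×10⁻¹¹ × 1.988×10³⁰ = 1.327×10²⁰ m³/s².
r₁ = 5.814×10⁷ km = 5.814×10¹⁰ m.
r₂ = 2.794×10⁹ km = 2.794×10¹² m.
Transfer ellipse a_t = (r₁ + r₂)/2 = 1.426×10¹² m.
At r₁: circular v_c1 = √(μ/r₁) = 47770 m/s; transfer-perihelion v_p = √[μ(2/r₁ − 1/a_t)] = 66870 m/s.
At r₂: circular v_c2 = √(μ/r₂) = 6891 m/s; transfer-aphelion v_a = √[μ(2/r₂ − 1/a_t)] = 1391 m/s.
Δv₂ = v_c2 − v_a = 5500 m/s.
= 5.500 km/s.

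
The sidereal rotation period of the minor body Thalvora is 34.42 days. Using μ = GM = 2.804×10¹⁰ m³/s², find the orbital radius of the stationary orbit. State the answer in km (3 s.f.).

T = 34.42 days = 2.974×10⁶ s.
A synchronous orbit has period T, so by Kepler's third law a = (μT²/4π²)^(1/3).
μT²/4π² = 2.804×10¹⁰ × (2.974×10⁶)² / 39.48 = 6.282×10²¹ m³.
a = 1.845×10⁷ m = 18451 km.

r_sync ≈ 18500 km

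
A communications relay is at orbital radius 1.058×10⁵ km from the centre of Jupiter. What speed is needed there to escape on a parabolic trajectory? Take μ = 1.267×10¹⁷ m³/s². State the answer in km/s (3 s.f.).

r = 1.058×10⁵ km = 1.058×10⁸ m.
Escape speed v_esc = √(2μ/r) = √(2 × 1.267×10¹⁷ / 1.058×10⁸) = √(2.395×10⁹) = 48940 m/s.
= 48.94 km/s.

v_esc ≈ 48.9 km/s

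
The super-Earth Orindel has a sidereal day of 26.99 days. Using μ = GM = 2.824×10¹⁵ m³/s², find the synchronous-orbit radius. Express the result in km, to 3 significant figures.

T = 26.99 days = 2.332×10⁶ s.
A synchronous orbit has period T, so by Kepler's third law a = (μT²/4π²)^(1/3).
μT²/4π² = 2.824×10¹⁵ × (2.332×10⁶)² / 39.48 = 3.890×10²⁶ m³.
a = 7.300×10⁸ m = 7.2998×10⁵ km.

r_sync ≈ 7.30×10⁵ km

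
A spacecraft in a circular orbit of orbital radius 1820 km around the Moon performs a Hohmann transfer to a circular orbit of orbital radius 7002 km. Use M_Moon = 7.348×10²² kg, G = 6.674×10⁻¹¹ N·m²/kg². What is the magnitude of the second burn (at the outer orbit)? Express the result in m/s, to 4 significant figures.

Δv ≈ 299.3 m/s

μ = GM = 6.674×10⁻¹¹ × 7.348×10²² = 4.904×10¹² m³/s².
r₁ = 1820 km = 1.820×10⁶ m.
r₂ = 7002 km = 7.002×10⁶ m.
Transfer ellipse a_t = (r₁ + r₂)/2 = 4.411×10⁶ m.
At r₁: circular v_c1 = √(μ/r₁) = 1642 m/s; transfer-perilune v_p = √[μ(2/r₁ − 1/a_t)] = 2068 m/s.
At r₂: circular v_c2 = √(μ/r₂) = 836.9 m/s; transfer-apolune v_a = √[μ(2/r₂ − 1/a_t)] = 537.6 m/s.
Δv₂ = v_c2 − v_a = 299.3 m/s.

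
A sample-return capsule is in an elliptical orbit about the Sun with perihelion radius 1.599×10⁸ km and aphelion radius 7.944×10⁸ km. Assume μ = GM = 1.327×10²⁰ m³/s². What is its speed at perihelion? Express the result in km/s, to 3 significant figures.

Semi-major axis a = (r_p + r_a)/2 = 4.7715×10⁸ km = 4.772×10¹¹ m.
Vis-viva: v² = μ(2/r − 1/a) = 1.327×10²⁰ × (1.251×10⁻¹¹ − 2.096×10⁻¹²) = 1.382×10⁹ m²/s².
v = 37170 m/s = 37.17 km/s.

v ≈ 37.2 km/s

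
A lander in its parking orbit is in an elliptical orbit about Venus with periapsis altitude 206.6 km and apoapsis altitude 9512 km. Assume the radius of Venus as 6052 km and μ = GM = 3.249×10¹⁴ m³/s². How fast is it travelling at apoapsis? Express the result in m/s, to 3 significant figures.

v ≈ 3460 m/s

r_p = 6052 + 206.6 = 6258.6 km = 6.2586×10⁶ m.
r_a = 6052 + 9512 = 15564 km = 1.5564×10⁷ m.
Semi-major axis a = (r_p + r_a)/2 = 10911 km = 1.091×10⁷ m.
Vis-viva: v² = μ(2/r − 1/a) = 3.249×10¹⁴ × (1.285×10⁻⁷ − 9.165×10⁻⁸) = 1.197×10⁷ m²/s².
v = 3460 m/s.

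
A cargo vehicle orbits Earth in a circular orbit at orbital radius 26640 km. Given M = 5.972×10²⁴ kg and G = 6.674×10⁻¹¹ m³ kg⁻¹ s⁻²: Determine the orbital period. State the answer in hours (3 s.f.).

T ≈ 12.0 hours

μ = GM = 6.674×10⁻¹¹ × 5.972×10²⁴ = 3.986×10¹⁴ m³/s².
r = 26640 km = 2.664×10⁷ m.
Kepler's third law: T = 2π√(r³/μ) = 2π√((2.664×10⁷)³ / 3.986×10¹⁴).
r³/μ = 4.743×10⁷ s², so T = 2π × 6.887×10³ = 4.327×10⁴ s.
Converting: 4.327×10⁴ s ÷ 3600 = 12.02 hours.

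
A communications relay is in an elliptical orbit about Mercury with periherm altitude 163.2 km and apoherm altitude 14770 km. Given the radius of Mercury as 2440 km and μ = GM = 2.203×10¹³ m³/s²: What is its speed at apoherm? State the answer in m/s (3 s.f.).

v ≈ 580 m/s

r_p = 2440 + 163.2 = 2603.2 km = 2.6032×10⁶ m.
r_a = 2440 + 14770 = 17210 km = 1.7210×10⁷ m.
Semi-major axis a = (r_p + r_a)/2 = 9906.6 km = 9.907×10⁶ m.
Vis-viva: v² = μ(2/r − 1/a) = 2.203×10¹³ × (1.162×10⁻⁷ − 1.009×10⁻⁷) = 3.364×10⁵ m²/s².
v = 580.0 m/s.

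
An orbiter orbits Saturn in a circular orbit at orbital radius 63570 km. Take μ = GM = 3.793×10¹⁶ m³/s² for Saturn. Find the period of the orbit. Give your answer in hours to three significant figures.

T ≈ 4.54 hours

r = 63570 km = 6.357×10⁷ m.
Kepler's third law: T = 2π√(r³/μ) = 2π√((6.357×10⁷)³ / 3.793×10¹⁶).
r³/μ = 6.773×10⁶ s², so T = 2π × 2.602×10³ = 1.635×10⁴ s.
Converting: 1.635×10⁴ s ÷ 3600 = 4.542 hours.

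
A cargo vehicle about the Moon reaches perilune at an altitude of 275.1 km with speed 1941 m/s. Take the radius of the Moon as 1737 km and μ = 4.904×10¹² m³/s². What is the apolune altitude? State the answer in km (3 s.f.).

apolune altitude ≈ 5110 km

r_p = 1737 + 275.1 = 2012.1 km = 2.012×10⁶ m.
Specific energy ε = v²/2 − μ/r = -5.535×10⁵ J/kg, so a = −μ/(2ε) = 4.430×10⁶ m.
The apsides satisfy r_p + r_a = 2a, so the apolune radius is 2a − r_p = 6.848×10⁶ m = 6847.7 km.
Apolune altitude = 6847.7 − 1737 = 5110.7 km.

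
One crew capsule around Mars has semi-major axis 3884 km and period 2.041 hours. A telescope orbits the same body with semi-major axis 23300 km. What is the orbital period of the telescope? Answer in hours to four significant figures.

T₂ ≈ 29.99 hours

Kepler's third law: T² ∝ a³, so T₂ = T₁ (a₂/a₁)^(3/2).
a₂/a₁ = 5.999, (a₂/a₁)^(3/2) = 14.69.
T₂ = 2.041 × 14.69 = 29.99 hours.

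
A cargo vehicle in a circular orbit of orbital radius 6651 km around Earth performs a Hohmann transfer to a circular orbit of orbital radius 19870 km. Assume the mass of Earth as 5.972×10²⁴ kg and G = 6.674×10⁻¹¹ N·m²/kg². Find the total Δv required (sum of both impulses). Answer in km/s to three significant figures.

Δv_total ≈ 3.04 km/s

μ = GM = 6.674×10⁻¹¹ × 5.972×10²⁴ = 3.986×10¹⁴ m³/s².
r₁ = 6651 km = 6.651×10⁶ m.
r₂ = 19870 km = 1.987×10⁷ m.
Transfer ellipse a_t = (r₁ + r₂)/2 = 1.326×10⁷ m.
At r₁: circular v_c1 = √(μ/r₁) = 7741 m/s; transfer-perigee v_p = √[μ(2/r₁ − 1/a_t)] = 9476 m/s.
Δv₁ = v_p − v_c1 = 1735 m/s.
At r₂: circular v_c2 = √(μ/r₂) = 4479 m/s; transfer-apogee v_a = √[μ(2/r₂ − 1/a_t)] = 3172 m/s.
Δv₂ = v_c2 − v_a = 1307 m/s.
Total Δv = Δv₁ + Δv₂ = 3042 m/s = 3.042 km/s.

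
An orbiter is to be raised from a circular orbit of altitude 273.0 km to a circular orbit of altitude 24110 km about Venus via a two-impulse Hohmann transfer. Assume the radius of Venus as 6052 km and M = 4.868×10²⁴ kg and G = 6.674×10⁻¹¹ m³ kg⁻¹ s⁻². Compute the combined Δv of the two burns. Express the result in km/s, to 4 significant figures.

Δv_total ≈ 3.398 km/s

μ = GM = 6.674×10⁻¹¹ × 4.868×10²⁴ = 3.249×10¹⁴ m³/s².
r₁ = 6052 + 273.0 = 6325.0 km = 6.3250×10⁶ m.
r₂ = 6052 + 24110 = 30162 km = 3.0162×10⁷ m.
Transfer ellipse a_t = (r₁ + r₂)/2 = 1.824×10⁷ m.
At r₁: circular v_c1 = √(μ/r₁) = 7167 m/s; transfer-periapsis v_p = √[μ(2/r₁ − 1/a_t)] = 9215 m/s.
Δv₁ = v_p − v_c1 = 2048 m/s.
At r₂: circular v_c2 = √(μ/r₂) = 3282 m/s; transfer-apoapsis v_a = √[μ(2/r₂ − 1/a_t)] = 1932 m/s.
Δv₂ = v_c2 − v_a = 1350 m/s.
Total Δv = Δv₁ + Δv₂ = 3398 m/s = 3.398 km/s.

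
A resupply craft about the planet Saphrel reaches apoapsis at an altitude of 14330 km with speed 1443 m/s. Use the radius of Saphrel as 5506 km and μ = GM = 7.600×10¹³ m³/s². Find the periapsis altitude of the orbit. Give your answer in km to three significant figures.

periapsis altitude ≈ 1900 km

r_a = 5506 + 14330 = 19836 km = 1.984×10⁷ m.
Specific energy ε = v²/2 − μ/r = -2.790×10⁶ J/kg, so a = −μ/(2ε) = 1.362×10⁷ m.
The apsides satisfy r_p + r_a = 2a, so the periapsis radius is 2a − r_a = 7.401×10⁶ m = 7401.3 km.
Periapsis altitude = 7401.3 − 5506 = 1895.3 km.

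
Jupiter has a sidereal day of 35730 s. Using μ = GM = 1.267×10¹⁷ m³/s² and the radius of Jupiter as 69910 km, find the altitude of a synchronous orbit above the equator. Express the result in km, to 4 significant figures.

A synchronous orbit has period T, so by Kepler's third law a = (μT²/4π²)^(1/3).
μT²/4π² = 1.267×10¹⁷ × (3.573×10⁴)² / 39.48 = 4.097×10²⁴ m³.
a = 1.600×10⁸ m = 1.6002×10⁵ km.
Altitude h = a − R = 1.6002×10⁵ − 69910 = 90105 km.

h_sync ≈ 90110 km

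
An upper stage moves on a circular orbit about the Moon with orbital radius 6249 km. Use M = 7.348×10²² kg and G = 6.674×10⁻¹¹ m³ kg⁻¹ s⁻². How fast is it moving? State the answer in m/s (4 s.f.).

v ≈ 885.9 m/s

μ = GM = 6.674×10⁻¹¹ × 7.348×10²² = 4.904×10¹² m³/s².
r = 6249 km = 6.249×10⁶ m.
For a circular orbit v = √(μ/r) = √(4.904×10¹² / 6.249×10⁶) = √(7.848×10⁵) = 885.9 m/s.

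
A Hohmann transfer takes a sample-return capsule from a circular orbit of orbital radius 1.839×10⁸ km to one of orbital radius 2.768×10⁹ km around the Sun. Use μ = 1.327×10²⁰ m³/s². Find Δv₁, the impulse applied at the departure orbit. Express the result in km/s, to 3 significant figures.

Δv ≈ 9.92 km/s

r₁ = 1.839×10⁸ km = 1.839×10¹¹ m.
r₂ = 2.768×10⁹ km = 2.768×10¹² m.
Transfer ellipse a_t = (r₁ + r₂)/2 = 1.476×10¹² m.
At r₁: circular v_c1 = √(μ/r₁) = 26860 m/s; transfer-perihelion v_p = √[μ(2/r₁ − 1/a_t)] = 36790 m/s.
Δv₁ = v_p − v_c1 = 9924 m/s.
= 9.924 km/s.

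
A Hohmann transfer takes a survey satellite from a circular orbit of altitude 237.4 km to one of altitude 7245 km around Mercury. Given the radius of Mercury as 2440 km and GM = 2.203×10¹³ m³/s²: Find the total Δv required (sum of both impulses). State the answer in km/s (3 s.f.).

Δv_total ≈ 1.24 km/s

r₁ = 2440 + 237.4 = 2677.4 km = 2.6774×10⁶ m.
r₂ = 2440 + 7245 = 9685.0 km = 9.6850×10⁶ m.
Transfer ellipse a_t = (r₁ + r₂)/2 = 6.181×10⁶ m.
At r₁: circular v_c1 = √(μ/r₁) = 2868 m/s; transfer-periherm v_p = √[μ(2/r₁ − 1/a_t)] = 3591 m/s.
Δv₁ = v_p − v_c1 = 722.1 m/s.
At r₂: circular v_c2 = √(μ/r₂) = 1508 m/s; transfer-apoherm v_a = √[μ(2/r₂ − 1/a_t)] = 992.6 m/s.
Δv₂ = v_c2 − v_a = 515.6 m/s.
Total Δv = Δv₁ + Δv₂ = 1238 m/s = 1.238 km/s.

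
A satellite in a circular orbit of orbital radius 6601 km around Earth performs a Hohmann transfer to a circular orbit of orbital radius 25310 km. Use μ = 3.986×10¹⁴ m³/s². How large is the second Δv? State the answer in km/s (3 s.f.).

Δv ≈ 1.42 km/s

r₁ = 6601 km = 6.601×10⁶ m.
r₂ = 25310 km = 2.531×10⁷ m.
Transfer ellipse a_t = (r₁ + r₂)/2 = 1.596×10⁷ m.
At r₁: circular v_c1 = √(μ/r₁) = 7771 m/s; transfer-perigee v_p = √[μ(2/r₁ − 1/a_t)] = 9787 m/s.
At r₂: circular v_c2 = √(μ/r₂) = 3968 m/s; transfer-apogee v_a = √[μ(2/r₂ − 1/a_t)] = 2553 m/s.
Δv₂ = v_c2 − v_a = 1416 m/s.
= 1.416 km/s.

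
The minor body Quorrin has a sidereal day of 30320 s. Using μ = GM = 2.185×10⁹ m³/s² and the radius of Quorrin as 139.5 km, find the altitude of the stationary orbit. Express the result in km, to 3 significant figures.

A synchronous orbit has period T, so by Kepler's third law a = (μT²/4π²)^(1/3).
μT²/4π² = 2.185×10⁹ × (3.032×10⁴)² / 39.48 = 5.088×10¹⁶ m³.
a = 3.706×10⁵ m = 370.55 km.
Altitude h = a − R = 370.55 − 139.5 = 231.05 km.

h_sync ≈ 231 km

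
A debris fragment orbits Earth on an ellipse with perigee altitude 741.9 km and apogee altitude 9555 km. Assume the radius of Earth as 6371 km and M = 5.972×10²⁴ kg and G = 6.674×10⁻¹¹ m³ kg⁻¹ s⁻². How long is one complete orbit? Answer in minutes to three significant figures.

T ≈ 205 minutes

μ = GM = 6.674×10⁻¹¹ × 5.972×10²⁴ = 3.986×10¹⁴ m³/s².
r_p = 6371 + 741.9 = 7112.9 km = 7.1129×10⁶ m.
r_a = 6371 + 9555 = 15926 km = 1.5926×10⁷ m.
Semi-major axis a = (r_p + r_a)/2 = (7112.9 + 15926)/2 = 11519 km = 1.152×10⁷ m.
By Kepler's third law T = 2π√(a³/μ) = 2π × 1.958×10³ = 1.230×10⁴ s.
= 205.1 minutes.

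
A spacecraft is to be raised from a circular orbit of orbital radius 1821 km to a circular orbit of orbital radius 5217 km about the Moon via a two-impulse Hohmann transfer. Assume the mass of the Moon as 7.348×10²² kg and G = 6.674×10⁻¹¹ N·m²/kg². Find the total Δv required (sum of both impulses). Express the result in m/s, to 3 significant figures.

Δv_total ≈ 629 m/s

μ = GM = 6.674×10⁻¹¹ × 7.348×10²² = 4.904×10¹² m³/s².
r₁ = 1821 km = 1.821×10⁶ m.
r₂ = 5217 km = 5.217×10⁶ m.
Transfer ellipse a_t = (r₁ + r₂)/2 = 3.519×10⁶ m.
At r₁: circular v_c1 = √(μ/r₁) = 1641 m/s; transfer-perilune v_p = √[μ(2/r₁ − 1/a_t)] = 1998 m/s.
Δv₁ = v_p − v_c1 = 357.1 m/s.
At r₂: circular v_c2 = √(μ/r₂) = 969.5 m/s; transfer-apolune v_a = √[μ(2/r₂ − 1/a_t)] = 697.4 m/s.
Δv₂ = v_c2 − v_a = 272.1 m/s.
Total Δv = Δv₁ + Δv₂ = 629.2 m/s.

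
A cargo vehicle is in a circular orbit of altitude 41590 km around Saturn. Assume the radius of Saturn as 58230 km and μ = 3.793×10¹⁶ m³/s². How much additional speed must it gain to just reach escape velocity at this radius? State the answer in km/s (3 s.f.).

Δv ≈ 8.07 km/s

r = 58230 + 41590 = 99820 km = 9.9820×10⁷ m.
Circular speed v_c = √(μ/r) = 19490 m/s.
Escape speed v_esc = √(2μ/r) = √2 × v_c = 27570 m/s.
Δv = v_esc − v_c = 8074 m/s = 8.074 km/s.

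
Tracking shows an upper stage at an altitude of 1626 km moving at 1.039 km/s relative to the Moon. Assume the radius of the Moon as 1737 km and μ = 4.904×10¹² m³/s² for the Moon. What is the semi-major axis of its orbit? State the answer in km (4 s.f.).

r = 1737 + 1626 = 3363.0 km = 3.363×10⁶ m.
Specific orbital energy ε = v²/2 − μ/r = (1039)²/2 − 4.904×10¹²/3.363×10⁶ = -9.185×10⁵ J/kg.
Since ε = −μ/(2a), a = −μ/(2ε) = 2.670×10⁶ m = 2669.7 km.

a ≈ 2670 km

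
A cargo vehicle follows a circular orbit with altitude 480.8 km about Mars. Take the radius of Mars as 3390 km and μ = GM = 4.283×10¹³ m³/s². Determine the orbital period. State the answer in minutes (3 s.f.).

T ≈ 122 minutes

r = 3390 + 480.8 = 3870.8 km = 3.8708×10⁶ m.
Kepler's third law: T = 2π√(r³/μ) = 2π√((3.871×10⁶)³ / 4.283×10¹³).
r³/μ = 1.354×10⁶ s², so T = 2π × 1.164×10³ = 7.312×10³ s.
Converting: 7.312×10³ s ÷ 60.00 = 121.9 minutes.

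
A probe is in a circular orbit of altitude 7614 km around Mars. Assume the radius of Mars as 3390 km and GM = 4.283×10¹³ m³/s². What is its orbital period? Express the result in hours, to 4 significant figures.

r = 3390 + 7614 = 11004 km = 1.1004×10⁷ m.
Kepler's third law: T = 2π√(r³/μ) = 2π√((1.100×10⁷)³ / 4.283×10¹³).
r³/μ = 3.111×10⁷ s², so T = 2π × 5.578×10³ = 3.505×10⁴ s.
Converting: 3.505×10⁴ s ÷ 3600 = 9.735 hours.

T ≈ 9.735 hours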